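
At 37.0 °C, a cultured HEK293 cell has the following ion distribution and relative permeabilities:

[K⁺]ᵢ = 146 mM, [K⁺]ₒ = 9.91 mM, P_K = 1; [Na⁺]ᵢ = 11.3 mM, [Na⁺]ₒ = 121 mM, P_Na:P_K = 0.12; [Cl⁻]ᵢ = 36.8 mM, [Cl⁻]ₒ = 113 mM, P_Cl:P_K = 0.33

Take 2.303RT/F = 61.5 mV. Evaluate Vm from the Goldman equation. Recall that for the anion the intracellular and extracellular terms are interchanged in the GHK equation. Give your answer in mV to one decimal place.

Vm = 61.5 · log₁₀[(Σ P·[cation]ₒ + Σ P·[anion]ᵢ) / (Σ P·[cation]ᵢ + Σ P·[anion]ₒ)]
Numerator = 1×9.91 + 0.12×121 + 0.33×36.8 = 36.57
Denominator = 1×146 + 0.12×11.3 + 0.33×113 = 184.6
Vm = 61.5 · log₁₀(0.19808) = 61.5 × (-0.7032) = -43.24 mV

-43.2 mV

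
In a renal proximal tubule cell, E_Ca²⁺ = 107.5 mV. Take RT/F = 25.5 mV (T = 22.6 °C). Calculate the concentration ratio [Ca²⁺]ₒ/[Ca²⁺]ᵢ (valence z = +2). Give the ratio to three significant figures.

4590

ln([out]/[in]) = E·z/(25.5) = 107.5 × 2 / 25.5 = 8.4314
[out]/[in] = e^(8.4314) = 4589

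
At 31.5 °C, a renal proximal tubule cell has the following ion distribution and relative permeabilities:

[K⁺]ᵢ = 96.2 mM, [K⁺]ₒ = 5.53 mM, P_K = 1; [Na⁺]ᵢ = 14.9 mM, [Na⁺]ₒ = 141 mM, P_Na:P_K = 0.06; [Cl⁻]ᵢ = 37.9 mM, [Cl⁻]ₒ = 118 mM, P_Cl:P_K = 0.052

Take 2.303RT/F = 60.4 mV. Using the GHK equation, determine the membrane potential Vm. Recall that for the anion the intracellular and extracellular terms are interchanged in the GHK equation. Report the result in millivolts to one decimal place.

Vm = 60.4 · log₁₀[(Σ P·[cation]ₒ + Σ P·[anion]ᵢ) / (Σ P·[cation]ᵢ + Σ P·[anion]ₒ)]
Numerator = 1×5.53 + 0.06×141 + 0.052×37.9 = 15.96
Denominator = 1×96.2 + 0.06×14.9 + 0.052×118 = 103.2
Vm = 60.4 · log₁₀(0.15461) = 60.4 × (-0.8108) = -48.97 mV

-49.0 mV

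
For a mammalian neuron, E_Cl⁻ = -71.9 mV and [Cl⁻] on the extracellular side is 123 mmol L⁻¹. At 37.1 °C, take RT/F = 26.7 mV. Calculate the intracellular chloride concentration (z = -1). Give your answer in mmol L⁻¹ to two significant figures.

8.3 mmol L⁻¹

Nernst: E = (26.7/-1) · ln([out]/[in]), so ln([out]/[in]) = -71.9 × -1 / 26.7 = 2.6929.
[out]/[in] = e^(2.6929) = 14.77.
[in] = 123 / 14.77 = 8.325 mmol L⁻¹.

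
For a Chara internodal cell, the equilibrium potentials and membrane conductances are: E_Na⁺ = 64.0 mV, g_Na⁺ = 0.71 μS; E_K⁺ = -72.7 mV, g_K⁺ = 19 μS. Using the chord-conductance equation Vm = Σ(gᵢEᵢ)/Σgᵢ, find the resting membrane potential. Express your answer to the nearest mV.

Σ gᵢEᵢ = 0.71·(64.0) + 19·(-72.7) = -1335.86
Σ gᵢ = 0.71 + 19 = 19.71
Vm = -1335.86 / 19.71 = -67.78 mV

-68 mV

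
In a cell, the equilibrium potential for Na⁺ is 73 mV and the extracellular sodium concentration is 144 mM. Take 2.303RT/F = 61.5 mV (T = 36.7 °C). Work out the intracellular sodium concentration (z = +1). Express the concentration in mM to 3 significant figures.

9.36 mM

Nernst: E = (61.5/1) · log₁₀([out]/[in]), so log₁₀([out]/[in]) = 73.0 × 1 / 61.5 = 1.1870.
[out]/[in] = 10^(1.1870) = 15.38.
[in] = 144 / 15.38 = 9.362 mM.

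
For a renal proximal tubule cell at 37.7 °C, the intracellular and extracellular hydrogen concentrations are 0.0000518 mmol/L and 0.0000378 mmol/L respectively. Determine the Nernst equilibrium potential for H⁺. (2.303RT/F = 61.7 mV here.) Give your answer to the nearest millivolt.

-8 mV

E = (61.7/z) · log₁₀([H⁺]_out/[H⁺]_in) with z = +1.
= (61.7/1) · log₁₀(0.0000378/0.0000518) = 61.70 · log₁₀(0.7297)
= 61.70 · (-0.1368) = -8.44 mV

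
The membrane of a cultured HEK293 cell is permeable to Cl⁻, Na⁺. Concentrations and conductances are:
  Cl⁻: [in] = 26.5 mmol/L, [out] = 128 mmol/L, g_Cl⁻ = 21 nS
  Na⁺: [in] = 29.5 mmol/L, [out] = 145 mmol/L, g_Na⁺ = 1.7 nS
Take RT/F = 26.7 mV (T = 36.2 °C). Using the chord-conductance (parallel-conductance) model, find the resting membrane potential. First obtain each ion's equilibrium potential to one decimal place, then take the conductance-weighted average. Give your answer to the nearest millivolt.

-36 mV

E_Cl⁻ = (26.7/-1)·ln(128/26.5) = -42.0 mV
E_Na⁺ = (26.7/1)·ln(145/29.5) = 42.5 mV
Vm = (Σ gᵢEᵢ)/(Σ gᵢ) = (21·-42.0 + 1.7·42.5) / (21 + 1.7)
= -809.75 / 22.7 = -35.67 mV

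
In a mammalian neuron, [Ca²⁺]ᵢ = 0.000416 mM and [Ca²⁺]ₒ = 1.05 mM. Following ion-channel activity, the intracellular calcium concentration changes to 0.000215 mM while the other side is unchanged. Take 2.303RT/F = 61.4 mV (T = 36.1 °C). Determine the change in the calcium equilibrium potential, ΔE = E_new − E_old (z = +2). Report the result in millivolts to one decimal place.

E_old = (61.4/2)·log₁₀(1.05/0.000416) = 104.44 mV
E_new = (61.4/2)·log₁₀(1.05/0.000215) = 113.24 mV
ΔE = 113.24 − (104.44) = 8.80 mV

8.8 mV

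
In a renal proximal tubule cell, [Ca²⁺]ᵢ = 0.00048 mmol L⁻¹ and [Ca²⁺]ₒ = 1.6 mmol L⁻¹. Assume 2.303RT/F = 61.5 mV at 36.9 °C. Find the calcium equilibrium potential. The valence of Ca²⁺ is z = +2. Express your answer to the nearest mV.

E = (61.5/z) · log₁₀([Ca²⁺]_out/[Ca²⁺]_in) with z = +2.
= (61.5/2) · log₁₀(1.6/0.00048) = 30.75 · log₁₀(3333)
= 30.75 · (3.5229) = 108.33 mV

108 mV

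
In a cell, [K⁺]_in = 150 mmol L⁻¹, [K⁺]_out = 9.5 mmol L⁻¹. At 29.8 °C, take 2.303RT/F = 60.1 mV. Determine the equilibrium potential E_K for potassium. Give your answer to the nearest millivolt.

E = (60.1/z) · log₁₀([K⁺]_out/[K⁺]_in) with z = +1.
= (60.1/1) · log₁₀(9.5/150) = 60.10 · log₁₀(0.06333)
= 60.10 · (-1.1984) = -72.02 mV

-72 mV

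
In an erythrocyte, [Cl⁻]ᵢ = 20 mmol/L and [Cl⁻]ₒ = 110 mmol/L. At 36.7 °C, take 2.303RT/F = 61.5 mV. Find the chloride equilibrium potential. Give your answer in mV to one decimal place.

E = (61.5/z) · log₁₀([Cl⁻]_out/[Cl⁻]_in) with z = -1.
For an anion, dividing by z = -1 reverses the sign.
= (61.5/-1) · log₁₀(110/20) = -61.50 · log₁₀(5.5)
= -61.50 · (0.7404) = -45.53 mV

-45.5 mV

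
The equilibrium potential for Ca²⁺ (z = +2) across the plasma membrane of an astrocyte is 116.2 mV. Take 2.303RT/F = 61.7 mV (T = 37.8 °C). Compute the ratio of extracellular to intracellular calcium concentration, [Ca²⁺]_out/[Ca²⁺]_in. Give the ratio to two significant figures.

log₁₀([out]/[in]) = E·z/(61.7) = 116.2 × 2 / 61.7 = 3.7666
[out]/[in] = 10^(3.7666) = 5843

5800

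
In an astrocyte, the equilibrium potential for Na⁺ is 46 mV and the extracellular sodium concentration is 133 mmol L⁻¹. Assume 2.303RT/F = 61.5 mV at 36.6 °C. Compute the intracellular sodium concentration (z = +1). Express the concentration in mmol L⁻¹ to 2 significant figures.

Nernst: E = (61.5/1) · log₁₀([out]/[in]), so log₁₀([out]/[in]) = 46.0 × 1 / 61.5 = 0.7480.
[out]/[in] = 10^(0.7480) = 5.597.
[in] = 133 / 5.597 = 23.76 mmol L⁻¹.

24 mmol L⁻¹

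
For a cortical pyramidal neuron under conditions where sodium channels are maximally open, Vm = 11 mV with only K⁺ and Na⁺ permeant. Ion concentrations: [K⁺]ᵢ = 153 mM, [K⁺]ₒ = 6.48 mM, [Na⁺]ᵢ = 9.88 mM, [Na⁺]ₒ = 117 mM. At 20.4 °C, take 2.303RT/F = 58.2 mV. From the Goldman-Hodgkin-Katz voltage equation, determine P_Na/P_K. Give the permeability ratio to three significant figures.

Let α = P_Na/P_K. GHK: Vm = 58.2·log₁₀[(Kₒ + α·Naₒ)/(Kᵢ + α·Naᵢ)].
10^(Vm/58.2) = 10^(11.0/58.2) = 1.5453
So 1.5453·(Kᵢ + α·Naᵢ) = Kₒ + α·Naₒ → α = (1.5453·153.0 − 6.48) / (117.0 − 1.5453·9.88)
α = (236.4 − 6.48) / (117.0 − 15.27) = 229.9/101.7 = 2.26

2.26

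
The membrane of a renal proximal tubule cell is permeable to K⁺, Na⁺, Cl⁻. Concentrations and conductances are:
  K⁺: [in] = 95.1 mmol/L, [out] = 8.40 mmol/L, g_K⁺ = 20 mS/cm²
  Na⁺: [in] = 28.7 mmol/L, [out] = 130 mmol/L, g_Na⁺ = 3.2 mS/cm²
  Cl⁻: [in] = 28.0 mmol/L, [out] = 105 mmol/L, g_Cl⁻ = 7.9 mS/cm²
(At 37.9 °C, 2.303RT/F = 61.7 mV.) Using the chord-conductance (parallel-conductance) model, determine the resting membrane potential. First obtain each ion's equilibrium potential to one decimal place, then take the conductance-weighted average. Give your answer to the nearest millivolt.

-47 mV

E_K⁺ = (61.7/1)·log₁₀(8.40/95.1) = -65.0 mV
E_Na⁺ = (61.7/1)·log₁₀(130/28.7) = 40.5 mV
E_Cl⁻ = (61.7/-1)·log₁₀(105/28.0) = -35.4 mV
Vm = (Σ gᵢEᵢ)/(Σ gᵢ) = (20·-65.0 + 3.2·40.5 + 7.9·-35.4) / (20 + 3.2 + 7.9)
= -1450.06 / 31.1 = -46.63 mV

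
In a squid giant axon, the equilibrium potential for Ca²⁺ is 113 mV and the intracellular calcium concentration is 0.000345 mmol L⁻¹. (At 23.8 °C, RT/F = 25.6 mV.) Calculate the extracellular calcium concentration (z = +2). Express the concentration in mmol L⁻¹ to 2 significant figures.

Nernst: E = (25.6/2) · ln([out]/[in]), so ln([out]/[in]) = 113.0 × 2 / 25.6 = 8.8281.
[out]/[in] = e^(8.8281) = 6823.
[out] = 6823 × 0.000345 = 2.354 mmol L⁻¹.

2.4 mmol L⁻¹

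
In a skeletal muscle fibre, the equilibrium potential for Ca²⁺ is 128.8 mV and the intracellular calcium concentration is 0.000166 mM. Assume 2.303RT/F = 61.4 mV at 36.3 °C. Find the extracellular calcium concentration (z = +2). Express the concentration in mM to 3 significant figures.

2.60 mM

Nernst: E = (61.4/2) · log₁₀([out]/[in]), so log₁₀([out]/[in]) = 128.8 × 2 / 61.4 = 4.1954.
[out]/[in] = 10^(4.1954) = 1.568e+04.
[out] = 1.568e+04 × 0.000166 = 2.603 mM.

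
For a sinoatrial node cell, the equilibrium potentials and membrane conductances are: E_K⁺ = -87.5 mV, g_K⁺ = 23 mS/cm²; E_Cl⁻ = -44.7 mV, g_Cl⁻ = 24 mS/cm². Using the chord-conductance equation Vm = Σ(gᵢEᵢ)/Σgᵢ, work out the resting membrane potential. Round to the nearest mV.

Σ gᵢEᵢ = 23·(-87.5) + 24·(-44.7) = -3085.30
Σ gᵢ = 23 + 24 = 47
Vm = -3085.30 / 47 = -65.64 mV

-66 mV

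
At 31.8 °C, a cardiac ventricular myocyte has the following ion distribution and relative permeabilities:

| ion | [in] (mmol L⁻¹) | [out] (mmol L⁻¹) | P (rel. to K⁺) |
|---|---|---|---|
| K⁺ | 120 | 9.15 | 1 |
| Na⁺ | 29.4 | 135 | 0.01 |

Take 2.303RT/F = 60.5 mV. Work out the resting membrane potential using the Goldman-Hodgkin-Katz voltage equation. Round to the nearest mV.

Vm = 60.5 · log₁₀[(Σ P·[cation]ₒ + Σ P·[anion]ᵢ) / (Σ P·[cation]ᵢ + Σ P·[anion]ₒ)]
Numerator = 1×9.15 + 0.01×135 = 10.5
Denominator = 1×120 + 0.01×29.4 = 120.3
Vm = 60.5 · log₁₀(0.087286) = 60.5 × (-1.0591) = -64.07 mV

-64 mV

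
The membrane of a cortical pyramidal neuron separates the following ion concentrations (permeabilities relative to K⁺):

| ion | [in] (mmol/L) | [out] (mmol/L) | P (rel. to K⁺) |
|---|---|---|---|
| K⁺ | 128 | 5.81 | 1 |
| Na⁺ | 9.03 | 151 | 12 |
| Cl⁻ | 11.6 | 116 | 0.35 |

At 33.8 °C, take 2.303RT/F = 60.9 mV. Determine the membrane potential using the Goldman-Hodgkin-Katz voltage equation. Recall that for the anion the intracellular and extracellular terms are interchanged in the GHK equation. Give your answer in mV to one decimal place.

Vm = 60.9 · log₁₀[(Σ P·[cation]ₒ + Σ P·[anion]ᵢ) / (Σ P·[cation]ᵢ + Σ P·[anion]ₒ)]
Numerator = 1×5.81 + 12×151 + 0.35×11.6 = 1822
Denominator = 1×128 + 12×9.03 + 0.35×116 = 277
Vm = 60.9 · log₁₀(6.5781) = 60.9 × (0.8181) = 49.82 mV

49.8 mV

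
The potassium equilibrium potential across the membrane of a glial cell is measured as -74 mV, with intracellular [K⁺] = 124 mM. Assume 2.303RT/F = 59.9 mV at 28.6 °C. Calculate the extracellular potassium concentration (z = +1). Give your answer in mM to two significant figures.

7.2 mM

Nernst: E = (59.9/1) · log₁₀([out]/[in]), so log₁₀([out]/[in]) = -74.0 × 1 / 59.9 = -1.2354.
[out]/[in] = 10^(-1.2354) = 0.05816.
[out] = 0.05816 × 124 = 7.212 mM.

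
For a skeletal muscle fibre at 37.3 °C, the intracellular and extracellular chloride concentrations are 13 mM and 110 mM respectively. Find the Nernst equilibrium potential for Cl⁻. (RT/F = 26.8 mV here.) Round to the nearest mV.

E = (26.8/z) · ln([Cl⁻]_out/[Cl⁻]_in) with z = -1.
For an anion, dividing by z = -1 reverses the sign.
= (26.8/-1) · ln(110/13) = -26.80 · ln(8.462)
= -26.80 · (2.1355) = -57.23 mV

-57 mV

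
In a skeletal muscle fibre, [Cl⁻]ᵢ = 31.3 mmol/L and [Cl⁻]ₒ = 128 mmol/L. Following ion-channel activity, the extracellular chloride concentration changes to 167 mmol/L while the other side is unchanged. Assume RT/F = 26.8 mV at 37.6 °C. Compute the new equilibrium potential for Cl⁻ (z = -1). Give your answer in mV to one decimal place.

-44.9 mV

After the shift: [Cl⁻]_out = 167, [Cl⁻]_in = 31.3 mmol/L.
E_new = (26.8/-1)·ln(167/31.3) = -26.80 · (1.6744) = -44.87 mV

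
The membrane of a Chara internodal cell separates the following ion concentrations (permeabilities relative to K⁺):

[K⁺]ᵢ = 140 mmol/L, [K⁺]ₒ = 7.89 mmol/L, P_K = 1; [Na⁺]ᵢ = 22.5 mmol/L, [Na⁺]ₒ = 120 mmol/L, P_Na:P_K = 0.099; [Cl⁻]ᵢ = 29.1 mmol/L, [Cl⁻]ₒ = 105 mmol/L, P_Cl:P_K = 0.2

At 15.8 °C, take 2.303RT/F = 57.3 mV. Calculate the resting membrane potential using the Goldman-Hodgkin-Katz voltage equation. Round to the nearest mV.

-46 mV

Vm = 57.3 · log₁₀[(Σ P·[cation]ₒ + Σ P·[anion]ᵢ) / (Σ P·[cation]ᵢ + Σ P·[anion]ₒ)]
Numerator = 1×7.89 + 0.099×120 + 0.2×29.1 = 25.59
Denominator = 1×140 + 0.099×22.5 + 0.2×105 = 163.2
Vm = 57.3 · log₁₀(0.15678) = 57.3 × (-0.8047) = -46.11 mV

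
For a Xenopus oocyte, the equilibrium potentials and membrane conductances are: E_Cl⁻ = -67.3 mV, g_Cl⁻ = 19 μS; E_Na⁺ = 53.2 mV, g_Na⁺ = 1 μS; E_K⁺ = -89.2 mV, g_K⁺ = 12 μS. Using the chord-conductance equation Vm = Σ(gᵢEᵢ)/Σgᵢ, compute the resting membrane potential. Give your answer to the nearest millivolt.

Σ gᵢEᵢ = 19·(-67.3) + 1·(53.2) + 12·(-89.2) = -2295.90
Σ gᵢ = 19 + 1 + 12 = 32
Vm = -2295.90 / 32 = -71.75 mV

-72 mV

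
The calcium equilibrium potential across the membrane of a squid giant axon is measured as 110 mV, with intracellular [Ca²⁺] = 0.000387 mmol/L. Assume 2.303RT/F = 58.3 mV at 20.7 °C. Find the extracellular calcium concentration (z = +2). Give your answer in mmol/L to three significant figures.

2.30 mmol/L

Nernst: E = (58.3/2) · log₁₀([out]/[in]), so log₁₀([out]/[in]) = 110.0 × 2 / 58.3 = 3.7736.
[out]/[in] = 10^(3.7736) = 5937.
[out] = 5937 × 0.000387 = 2.298 mmol/L.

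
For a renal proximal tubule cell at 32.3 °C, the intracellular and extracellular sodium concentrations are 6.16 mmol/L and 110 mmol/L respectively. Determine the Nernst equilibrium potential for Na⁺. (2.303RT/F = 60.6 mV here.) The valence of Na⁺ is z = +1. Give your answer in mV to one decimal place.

75.9 mV

E = (60.6/z) · log₁₀([Na⁺]_out/[Na⁺]_in) with z = +1.
= (60.6/1) · log₁₀(110/6.16) = 60.60 · log₁₀(17.86)
= 60.60 · (1.2518) = 75.86 mV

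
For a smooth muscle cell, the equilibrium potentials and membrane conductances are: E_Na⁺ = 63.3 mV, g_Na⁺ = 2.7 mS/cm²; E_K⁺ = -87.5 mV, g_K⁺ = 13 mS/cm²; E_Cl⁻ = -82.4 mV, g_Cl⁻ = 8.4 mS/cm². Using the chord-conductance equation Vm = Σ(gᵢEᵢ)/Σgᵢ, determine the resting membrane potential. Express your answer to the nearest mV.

Σ gᵢEᵢ = 2.7·(63.3) + 13·(-87.5) + 8.4·(-82.4) = -1658.75
Σ gᵢ = 2.7 + 13 + 8.4 = 24.1
Vm = -1658.75 / 24.1 = -68.83 mV

-69 mV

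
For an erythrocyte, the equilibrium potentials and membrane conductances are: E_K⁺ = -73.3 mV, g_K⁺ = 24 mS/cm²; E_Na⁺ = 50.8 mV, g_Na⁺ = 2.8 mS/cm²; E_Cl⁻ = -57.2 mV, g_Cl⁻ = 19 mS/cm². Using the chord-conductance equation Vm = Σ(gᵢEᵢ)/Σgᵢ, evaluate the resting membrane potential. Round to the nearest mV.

-59 mV

Σ gᵢEᵢ = 24·(-73.3) + 2.8·(50.8) + 19·(-57.2) = -2703.76
Σ gᵢ = 24 + 2.8 + 19 = 45.8
Vm = -2703.76 / 45.8 = -59.03 mV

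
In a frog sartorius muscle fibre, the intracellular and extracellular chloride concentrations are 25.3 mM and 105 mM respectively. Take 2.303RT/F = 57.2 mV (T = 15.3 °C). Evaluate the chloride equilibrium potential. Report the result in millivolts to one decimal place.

E = (57.2/z) · log₁₀([Cl⁻]_out/[Cl⁻]_in) with z = -1.
For an anion, dividing by z = -1 reverses the sign.
= (57.2/-1) · log₁₀(105/25.3) = -57.20 · log₁₀(4.15)
= -57.20 · (0.6181) = -35.35 mV

-35.4 mV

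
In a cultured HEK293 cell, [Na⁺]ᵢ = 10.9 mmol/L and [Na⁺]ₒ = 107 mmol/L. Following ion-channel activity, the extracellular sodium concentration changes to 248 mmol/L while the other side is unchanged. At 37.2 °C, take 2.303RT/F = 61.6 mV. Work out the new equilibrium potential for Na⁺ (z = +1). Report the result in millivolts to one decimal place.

After the shift: [Na⁺]_out = 248, [Na⁺]_in = 10.9 mmol/L.
E_new = (61.6/1)·log₁₀(248/10.9) = 61.60 · (1.3570) = 83.59 mV

83.6 mV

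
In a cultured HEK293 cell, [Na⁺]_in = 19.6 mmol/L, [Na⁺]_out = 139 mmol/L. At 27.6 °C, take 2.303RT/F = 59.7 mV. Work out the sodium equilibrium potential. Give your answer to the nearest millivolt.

E = (59.7/z) · log₁₀([Na⁺]_out/[Na⁺]_in) with z = +1.
= (59.7/1) · log₁₀(139/19.6) = 59.70 · log₁₀(7.092)
= 59.70 · (0.8508) = 50.79 mV

51 mV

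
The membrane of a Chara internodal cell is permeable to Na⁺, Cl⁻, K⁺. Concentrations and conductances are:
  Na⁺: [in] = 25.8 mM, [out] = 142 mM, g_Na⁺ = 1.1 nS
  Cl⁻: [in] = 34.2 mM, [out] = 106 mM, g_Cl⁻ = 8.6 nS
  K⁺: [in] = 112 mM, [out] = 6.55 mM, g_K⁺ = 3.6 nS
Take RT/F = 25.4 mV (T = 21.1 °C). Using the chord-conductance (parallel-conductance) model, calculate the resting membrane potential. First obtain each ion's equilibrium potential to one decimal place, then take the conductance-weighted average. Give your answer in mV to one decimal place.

E_Na⁺ = (25.4/1)·ln(142/25.8) = 43.3 mV
E_Cl⁻ = (25.4/-1)·ln(106/34.2) = -28.7 mV
E_K⁺ = (25.4/1)·ln(6.55/112) = -72.1 mV
Vm = (Σ gᵢEᵢ)/(Σ gᵢ) = (1.1·43.3 + 8.6·-28.7 + 3.6·-72.1) / (1.1 + 8.6 + 3.6)
= -458.75 / 13.3 = -34.49 mV

-34.5 mV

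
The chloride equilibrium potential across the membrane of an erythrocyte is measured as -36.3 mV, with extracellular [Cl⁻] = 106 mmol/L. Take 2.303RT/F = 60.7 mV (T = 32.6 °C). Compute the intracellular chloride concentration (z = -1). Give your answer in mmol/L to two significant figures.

27 mmol/L

Nernst: E = (60.7/-1) · log₁₀([out]/[in]), so log₁₀([out]/[in]) = -36.3 × -1 / 60.7 = 0.5980.
[out]/[in] = 10^(0.5980) = 3.963.
[in] = 106 / 3.963 = 26.75 mmol/L.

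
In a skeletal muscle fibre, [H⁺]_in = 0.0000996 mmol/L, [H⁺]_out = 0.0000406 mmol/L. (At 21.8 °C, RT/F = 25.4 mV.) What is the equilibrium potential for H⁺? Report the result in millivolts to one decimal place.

E = (25.4/z) · ln([H⁺]_out/[H⁺]_in) with z = +1.
= (25.4/1) · ln(0.0000406/0.0000996) = 25.40 · ln(0.4076)
= 25.40 · (-0.8974) = -22.79 mV

-22.8 mV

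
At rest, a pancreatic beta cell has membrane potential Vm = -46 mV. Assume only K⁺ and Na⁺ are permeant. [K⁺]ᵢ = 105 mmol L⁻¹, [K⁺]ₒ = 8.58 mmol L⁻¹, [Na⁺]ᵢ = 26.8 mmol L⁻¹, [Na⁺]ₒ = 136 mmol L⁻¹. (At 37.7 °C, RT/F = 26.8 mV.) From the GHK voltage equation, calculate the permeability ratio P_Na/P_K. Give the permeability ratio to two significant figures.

Let α = P_Na/P_K. GHK: Vm = 26.8·ln[(Kₒ + α·Naₒ)/(Kᵢ + α·Naᵢ)].
e^(Vm/26.8) = e^(-46.0/26.8) = 0.17971
So 0.17971·(Kᵢ + α·Naᵢ) = Kₒ + α·Naₒ → α = (0.17971·105.0 − 8.58) / (136.0 − 0.17971·26.8)
α = (18.87 − 8.58) / (136.0 − 4.816) = 10.29/131.2 = 0.07844

0.078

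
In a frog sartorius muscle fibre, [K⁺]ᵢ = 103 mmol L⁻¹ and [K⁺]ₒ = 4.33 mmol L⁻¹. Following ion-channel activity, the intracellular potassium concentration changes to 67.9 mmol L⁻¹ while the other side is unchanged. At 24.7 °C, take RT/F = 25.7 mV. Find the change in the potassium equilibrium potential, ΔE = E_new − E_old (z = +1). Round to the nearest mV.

11 mV

E_old = (25.7/1)·ln(4.33/103) = -81.45 mV
E_new = (25.7/1)·ln(4.33/67.9) = -70.74 mV
ΔE = -70.74 − (-81.45) = 10.71 mV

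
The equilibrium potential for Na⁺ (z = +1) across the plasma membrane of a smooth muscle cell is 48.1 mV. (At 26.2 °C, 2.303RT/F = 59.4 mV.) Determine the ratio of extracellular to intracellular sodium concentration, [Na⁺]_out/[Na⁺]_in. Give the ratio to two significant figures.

6.5

log₁₀([out]/[in]) = E·z/(59.4) = 48.1 × 1 / 59.4 = 0.8098
[out]/[in] = 10^(0.8098) = 6.453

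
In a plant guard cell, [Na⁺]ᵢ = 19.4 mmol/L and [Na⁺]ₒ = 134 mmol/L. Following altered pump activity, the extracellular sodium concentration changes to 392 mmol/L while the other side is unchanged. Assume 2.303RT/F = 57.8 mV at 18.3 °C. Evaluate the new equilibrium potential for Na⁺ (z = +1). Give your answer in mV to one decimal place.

After the shift: [Na⁺]_out = 392, [Na⁺]_in = 19.4 mmol/L.
E_new = (57.8/1)·log₁₀(392/19.4) = 57.80 · (1.3055) = 75.46 mV

75.5 mV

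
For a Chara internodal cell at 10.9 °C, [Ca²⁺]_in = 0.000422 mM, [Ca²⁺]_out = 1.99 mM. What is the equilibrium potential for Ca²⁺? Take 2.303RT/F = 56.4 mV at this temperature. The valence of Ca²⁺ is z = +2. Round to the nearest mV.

E = (56.4/z) · log₁₀([Ca²⁺]_out/[Ca²⁺]_in) with z = +2.
= (56.4/2) · log₁₀(1.99/0.000422) = 28.20 · log₁₀(4716)
= 28.20 · (3.6735) = 103.59 mV

104 mV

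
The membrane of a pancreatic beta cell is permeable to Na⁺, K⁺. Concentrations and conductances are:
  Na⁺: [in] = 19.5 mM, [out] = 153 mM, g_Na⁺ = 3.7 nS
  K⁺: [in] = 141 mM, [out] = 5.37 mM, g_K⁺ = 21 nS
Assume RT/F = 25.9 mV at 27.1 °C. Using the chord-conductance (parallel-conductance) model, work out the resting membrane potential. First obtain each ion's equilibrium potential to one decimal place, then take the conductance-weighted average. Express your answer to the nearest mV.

E_Na⁺ = (25.9/1)·ln(153/19.5) = 53.4 mV
E_K⁺ = (25.9/1)·ln(5.37/141) = -84.6 mV
Vm = (Σ gᵢEᵢ)/(Σ gᵢ) = (3.7·53.4 + 21·-84.6) / (3.7 + 21)
= -1579.02 / 24.7 = -63.93 mV

-64 mV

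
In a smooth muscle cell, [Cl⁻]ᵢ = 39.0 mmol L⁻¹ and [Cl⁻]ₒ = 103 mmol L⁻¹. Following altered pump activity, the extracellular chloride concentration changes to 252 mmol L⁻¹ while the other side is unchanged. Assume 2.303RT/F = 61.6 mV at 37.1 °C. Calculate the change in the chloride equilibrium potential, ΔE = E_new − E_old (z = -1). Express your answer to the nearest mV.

E_old = (61.6/-1)·log₁₀(103/39.0) = -25.98 mV
E_new = (61.6/-1)·log₁₀(252/39.0) = -49.92 mV
ΔE = -49.92 − (-25.98) = -23.94 mV

-24 mV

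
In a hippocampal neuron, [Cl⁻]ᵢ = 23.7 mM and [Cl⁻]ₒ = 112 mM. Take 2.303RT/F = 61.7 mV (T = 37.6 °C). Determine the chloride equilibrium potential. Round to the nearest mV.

-42 mV

E = (61.7/z) · log₁₀([Cl⁻]_out/[Cl⁻]_in) with z = -1.
For an anion, dividing by z = -1 reverses the sign.
= (61.7/-1) · log₁₀(112/23.7) = -61.70 · log₁₀(4.726)
= -61.70 · (0.6745) = -41.61 mV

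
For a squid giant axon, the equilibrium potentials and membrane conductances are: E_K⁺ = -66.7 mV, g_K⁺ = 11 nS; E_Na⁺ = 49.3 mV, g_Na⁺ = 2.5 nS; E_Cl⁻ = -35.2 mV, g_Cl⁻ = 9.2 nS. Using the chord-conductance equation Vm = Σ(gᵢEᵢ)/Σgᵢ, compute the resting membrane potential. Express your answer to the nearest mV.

Σ gᵢEᵢ = 11·(-66.7) + 2.5·(49.3) + 9.2·(-35.2) = -934.29
Σ gᵢ = 11 + 2.5 + 9.2 = 22.7
Vm = -934.29 / 22.7 = -41.16 mV

-41 mV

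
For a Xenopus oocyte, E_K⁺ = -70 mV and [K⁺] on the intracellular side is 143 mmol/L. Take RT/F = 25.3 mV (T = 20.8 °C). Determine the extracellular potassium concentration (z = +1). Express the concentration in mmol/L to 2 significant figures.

9.0 mmol/L

Nernst: E = (25.3/1) · ln([out]/[in]), so ln([out]/[in]) = -70.0 × 1 / 25.3 = -2.7668.
[out]/[in] = e^(-2.7668) = 0.06286.
[out] = 0.06286 × 143 = 8.989 mmol/L.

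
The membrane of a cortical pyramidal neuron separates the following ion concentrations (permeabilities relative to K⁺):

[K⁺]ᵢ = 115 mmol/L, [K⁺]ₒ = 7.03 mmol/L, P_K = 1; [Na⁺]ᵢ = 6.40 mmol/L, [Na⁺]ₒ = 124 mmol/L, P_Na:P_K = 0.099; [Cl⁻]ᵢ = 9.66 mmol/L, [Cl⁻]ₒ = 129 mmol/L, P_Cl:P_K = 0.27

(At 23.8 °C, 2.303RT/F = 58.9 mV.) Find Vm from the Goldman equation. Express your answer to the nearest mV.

Vm = 58.9 · log₁₀[(Σ P·[cation]ₒ + Σ P·[anion]ᵢ) / (Σ P·[cation]ᵢ + Σ P·[anion]ₒ)]
Numerator = 1×7.03 + 0.099×124 + 0.27×9.66 = 21.91
Denominator = 1×115 + 0.099×6.40 + 0.27×129 = 150.5
Vm = 58.9 · log₁₀(0.14564) = 58.9 × (-0.8367) = -49.28 mV

-49 mV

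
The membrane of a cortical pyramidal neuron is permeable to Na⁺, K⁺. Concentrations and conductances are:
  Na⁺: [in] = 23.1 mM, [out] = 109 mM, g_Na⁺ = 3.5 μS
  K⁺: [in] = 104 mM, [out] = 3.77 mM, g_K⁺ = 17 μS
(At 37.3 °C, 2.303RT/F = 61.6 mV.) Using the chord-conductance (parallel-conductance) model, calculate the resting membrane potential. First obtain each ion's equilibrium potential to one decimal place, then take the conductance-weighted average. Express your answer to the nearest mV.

E_Na⁺ = (61.6/1)·log₁₀(109/23.1) = 41.5 mV
E_K⁺ = (61.6/1)·log₁₀(3.77/104) = -88.7 mV
Vm = (Σ gᵢEᵢ)/(Σ gᵢ) = (3.5·41.5 + 17·-88.7) / (3.5 + 17)
= -1362.65 / 20.5 = -66.47 mV

-66 mV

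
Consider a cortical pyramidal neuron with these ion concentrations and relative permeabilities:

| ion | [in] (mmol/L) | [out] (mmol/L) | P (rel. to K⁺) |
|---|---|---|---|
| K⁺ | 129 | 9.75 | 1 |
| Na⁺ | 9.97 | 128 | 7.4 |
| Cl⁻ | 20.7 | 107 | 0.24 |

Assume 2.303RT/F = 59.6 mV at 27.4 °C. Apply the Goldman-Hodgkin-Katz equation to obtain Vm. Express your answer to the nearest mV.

37 mV

Vm = 59.6 · log₁₀[(Σ P·[cation]ₒ + Σ P·[anion]ᵢ) / (Σ P·[cation]ᵢ + Σ P·[anion]ₒ)]
Numerator = 1×9.75 + 7.4×128 + 0.24×20.7 = 961.9
Denominator = 1×129 + 7.4×9.97 + 0.24×107 = 228.5
Vm = 59.6 · log₁₀(4.2105) = 59.6 × (0.6243) = 37.21 mV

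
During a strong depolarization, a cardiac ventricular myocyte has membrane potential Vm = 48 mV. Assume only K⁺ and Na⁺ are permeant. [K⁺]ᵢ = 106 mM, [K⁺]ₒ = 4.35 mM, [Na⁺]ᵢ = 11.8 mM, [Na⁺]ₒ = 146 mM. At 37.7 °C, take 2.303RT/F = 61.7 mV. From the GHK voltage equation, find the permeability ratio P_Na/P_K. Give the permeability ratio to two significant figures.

Let α = P_Na/P_K. GHK: Vm = 61.7·log₁₀[(Kₒ + α·Naₒ)/(Kᵢ + α·Naᵢ)].
10^(Vm/61.7) = 10^(48.0/61.7) = 5.9973
So 5.9973·(Kᵢ + α·Naᵢ) = Kₒ + α·Naₒ → α = (5.9973·106.0 − 4.35) / (146.0 − 5.9973·11.8)
α = (635.7 − 4.35) / (146.0 − 70.77) = 631.4/75.23 = 8.392

8.4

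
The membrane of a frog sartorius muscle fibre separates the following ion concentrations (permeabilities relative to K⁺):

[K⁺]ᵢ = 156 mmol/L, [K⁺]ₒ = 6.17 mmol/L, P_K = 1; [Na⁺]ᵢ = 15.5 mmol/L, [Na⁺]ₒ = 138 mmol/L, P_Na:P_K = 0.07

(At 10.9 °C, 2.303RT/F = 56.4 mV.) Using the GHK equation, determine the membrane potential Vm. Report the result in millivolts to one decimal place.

Vm = 56.4 · log₁₀[(Σ P·[cation]ₒ + Σ P·[anion]ᵢ) / (Σ P·[cation]ᵢ + Σ P·[anion]ₒ)]
Numerator = 1×6.17 + 0.07×138 = 15.83
Denominator = 1×156 + 0.07×15.5 = 157.1
Vm = 56.4 · log₁₀(0.10077) = 56.4 × (-0.9967) = -56.21 mV

-56.2 mV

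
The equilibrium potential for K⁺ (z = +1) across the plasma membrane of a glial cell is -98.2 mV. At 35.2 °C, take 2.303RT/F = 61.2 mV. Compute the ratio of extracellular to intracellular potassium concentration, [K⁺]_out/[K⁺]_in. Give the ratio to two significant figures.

0.025

log₁₀([out]/[in]) = E·z/(61.2) = -98.2 × 1 / 61.2 = -1.6046
[out]/[in] = 10^(-1.6046) = 0.02486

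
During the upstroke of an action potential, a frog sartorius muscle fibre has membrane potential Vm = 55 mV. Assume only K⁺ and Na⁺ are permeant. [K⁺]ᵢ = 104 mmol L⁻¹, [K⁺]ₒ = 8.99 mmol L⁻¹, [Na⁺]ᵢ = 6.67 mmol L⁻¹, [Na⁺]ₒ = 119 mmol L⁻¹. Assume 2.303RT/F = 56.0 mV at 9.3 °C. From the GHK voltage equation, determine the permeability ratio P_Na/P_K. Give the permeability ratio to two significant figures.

18

Let α = P_Na/P_K. GHK: Vm = 56.0·log₁₀[(Kₒ + α·Naₒ)/(Kᵢ + α·Naᵢ)].
10^(Vm/56.0) = 10^(55.0/56.0) = 9.5972
So 9.5972·(Kᵢ + α·Naᵢ) = Kₒ + α·Naₒ → α = (9.5972·104.0 − 8.99) / (119.0 − 9.5972·6.67)
α = (998.1 − 8.99) / (119.0 − 64.01) = 989.1/54.99 = 17.99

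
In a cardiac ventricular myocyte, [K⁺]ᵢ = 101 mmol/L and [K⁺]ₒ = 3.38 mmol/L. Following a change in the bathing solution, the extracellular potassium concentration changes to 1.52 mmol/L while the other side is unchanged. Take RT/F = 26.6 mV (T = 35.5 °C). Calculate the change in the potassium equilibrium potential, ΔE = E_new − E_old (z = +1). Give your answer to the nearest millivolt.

E_old = (26.6/1)·ln(3.38/101) = -90.37 mV
E_new = (26.6/1)·ln(1.52/101) = -111.62 mV
ΔE = -111.62 − (-90.37) = -21.26 mV

-21 mV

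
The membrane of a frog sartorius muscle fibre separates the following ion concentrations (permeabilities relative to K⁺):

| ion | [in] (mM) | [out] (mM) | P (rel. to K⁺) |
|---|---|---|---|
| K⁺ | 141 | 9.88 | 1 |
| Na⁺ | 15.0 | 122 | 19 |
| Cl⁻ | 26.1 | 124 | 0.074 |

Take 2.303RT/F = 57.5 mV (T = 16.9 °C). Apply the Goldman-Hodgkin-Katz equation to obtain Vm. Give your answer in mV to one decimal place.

41.9 mV

Vm = 57.5 · log₁₀[(Σ P·[cation]ₒ + Σ P·[anion]ᵢ) / (Σ P·[cation]ᵢ + Σ P·[anion]ₒ)]
Numerator = 1×9.88 + 19×122 + 0.074×26.1 = 2330
Denominator = 1×141 + 19×15.0 + 0.074×124 = 435.2
Vm = 57.5 · log₁₀(5.3537) = 57.5 × (0.7287) = 41.90 mV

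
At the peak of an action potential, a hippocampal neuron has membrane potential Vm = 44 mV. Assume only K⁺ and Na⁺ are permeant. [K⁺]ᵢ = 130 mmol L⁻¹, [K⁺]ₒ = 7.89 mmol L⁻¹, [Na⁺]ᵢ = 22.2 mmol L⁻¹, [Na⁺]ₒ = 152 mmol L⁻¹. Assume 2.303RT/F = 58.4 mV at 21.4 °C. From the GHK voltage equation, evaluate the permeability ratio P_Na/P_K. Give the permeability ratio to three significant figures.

Let α = P_Na/P_K. GHK: Vm = 58.4·log₁₀[(Kₒ + α·Naₒ)/(Kᵢ + α·Naᵢ)].
10^(Vm/58.4) = 10^(44.0/58.4) = 5.6679
So 5.6679·(Kᵢ + α·Naᵢ) = Kₒ + α·Naₒ → α = (5.6679·130.0 − 7.89) / (152.0 − 5.6679·22.2)
α = (736.8 − 7.89) / (152.0 − 125.8) = 728.9/26.17 = 27.85

27.9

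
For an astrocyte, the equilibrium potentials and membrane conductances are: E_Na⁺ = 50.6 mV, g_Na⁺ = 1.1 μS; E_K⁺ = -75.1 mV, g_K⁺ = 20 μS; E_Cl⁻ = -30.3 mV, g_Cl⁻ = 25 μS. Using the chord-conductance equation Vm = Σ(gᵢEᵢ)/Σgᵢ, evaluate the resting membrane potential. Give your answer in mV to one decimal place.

-47.8 mV

Σ gᵢEᵢ = 1.1·(50.6) + 20·(-75.1) + 25·(-30.3) = -2203.84
Σ gᵢ = 1.1 + 20 + 25 = 46.1
Vm = -2203.84 / 46.1 = -47.81 mV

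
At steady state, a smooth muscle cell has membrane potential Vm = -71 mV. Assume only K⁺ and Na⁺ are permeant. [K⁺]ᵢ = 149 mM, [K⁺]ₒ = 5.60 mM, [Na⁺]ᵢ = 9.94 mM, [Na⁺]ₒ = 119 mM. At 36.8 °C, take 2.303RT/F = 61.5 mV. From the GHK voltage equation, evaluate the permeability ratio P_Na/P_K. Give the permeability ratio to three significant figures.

0.0409

Let α = P_Na/P_K. GHK: Vm = 61.5·log₁₀[(Kₒ + α·Naₒ)/(Kᵢ + α·Naᵢ)].
10^(Vm/61.5) = 10^(-71.0/61.5) = 0.070069
So 0.070069·(Kᵢ + α·Naᵢ) = Kₒ + α·Naₒ → α = (0.070069·149.0 − 5.6) / (119.0 − 0.070069·9.94)
α = (10.44 − 5.6) / (119.0 − 0.6965) = 4.84/118.3 = 0.04091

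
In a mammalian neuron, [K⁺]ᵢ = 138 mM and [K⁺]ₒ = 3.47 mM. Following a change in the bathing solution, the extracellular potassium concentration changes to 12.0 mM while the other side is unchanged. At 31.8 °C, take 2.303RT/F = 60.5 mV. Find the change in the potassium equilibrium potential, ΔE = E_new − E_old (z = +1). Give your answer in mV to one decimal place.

32.6 mV

E_old = (60.5/1)·log₁₀(3.47/138) = -96.77 mV
E_new = (60.5/1)·log₁₀(12.0/138) = -64.17 mV
ΔE = -64.17 − (-96.77) = 32.60 mV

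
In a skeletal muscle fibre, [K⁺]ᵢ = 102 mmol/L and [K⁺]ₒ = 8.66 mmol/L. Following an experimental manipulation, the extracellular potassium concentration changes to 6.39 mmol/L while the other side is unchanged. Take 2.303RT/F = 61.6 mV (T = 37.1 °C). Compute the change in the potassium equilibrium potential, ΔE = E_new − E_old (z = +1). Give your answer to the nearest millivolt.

E_old = (61.6/1)·log₁₀(8.66/102) = -65.98 mV
E_new = (61.6/1)·log₁₀(6.39/102) = -74.11 mV
ΔE = -74.11 − (-65.98) = -8.13 mV

-8 mV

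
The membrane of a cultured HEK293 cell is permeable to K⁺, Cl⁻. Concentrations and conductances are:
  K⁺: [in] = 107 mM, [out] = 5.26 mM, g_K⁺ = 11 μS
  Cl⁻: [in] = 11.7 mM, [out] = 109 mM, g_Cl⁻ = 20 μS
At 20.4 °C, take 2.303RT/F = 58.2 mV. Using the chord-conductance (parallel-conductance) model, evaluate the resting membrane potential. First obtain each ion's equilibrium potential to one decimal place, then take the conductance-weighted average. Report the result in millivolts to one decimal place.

E_K⁺ = (58.2/1)·log₁₀(5.26/107) = -76.1 mV
E_Cl⁻ = (58.2/-1)·log₁₀(109/11.7) = -56.4 mV
Vm = (Σ gᵢEᵢ)/(Σ gᵢ) = (11·-76.1 + 20·-56.4) / (11 + 20)
= -1965.10 / 31 = -63.39 mV

-63.4 mV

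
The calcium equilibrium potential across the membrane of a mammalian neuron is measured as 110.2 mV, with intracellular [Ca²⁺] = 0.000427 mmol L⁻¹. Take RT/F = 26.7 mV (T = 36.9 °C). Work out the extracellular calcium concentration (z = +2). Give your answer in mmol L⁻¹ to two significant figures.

1.6 mmol L⁻¹

Nernst: E = (26.7/2) · ln([out]/[in]), so ln([out]/[in]) = 110.2 × 2 / 26.7 = 8.2547.
[out]/[in] = e^(8.2547) = 3846.
[out] = 3846 × 0.000427 = 1.642 mmol L⁻¹.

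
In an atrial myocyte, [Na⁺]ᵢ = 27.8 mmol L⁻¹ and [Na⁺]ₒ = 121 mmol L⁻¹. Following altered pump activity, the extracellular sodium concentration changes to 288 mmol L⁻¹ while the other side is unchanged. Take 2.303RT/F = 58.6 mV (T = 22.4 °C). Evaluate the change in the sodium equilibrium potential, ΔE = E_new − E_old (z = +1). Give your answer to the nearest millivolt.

22 mV

E_old = (58.6/1)·log₁₀(121/27.8) = 37.43 mV
E_new = (58.6/1)·log₁₀(288/27.8) = 59.50 mV
ΔE = 59.50 − (37.43) = 22.07 mV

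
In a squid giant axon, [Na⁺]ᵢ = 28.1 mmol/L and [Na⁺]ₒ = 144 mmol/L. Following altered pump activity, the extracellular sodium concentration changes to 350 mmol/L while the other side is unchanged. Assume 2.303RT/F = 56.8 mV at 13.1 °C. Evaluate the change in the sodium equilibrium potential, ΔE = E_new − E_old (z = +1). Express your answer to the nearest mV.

E_old = (56.8/1)·log₁₀(144/28.1) = 40.31 mV
E_new = (56.8/1)·log₁₀(350/28.1) = 62.22 mV
ΔE = 62.22 − (40.31) = 21.91 mV

22 mV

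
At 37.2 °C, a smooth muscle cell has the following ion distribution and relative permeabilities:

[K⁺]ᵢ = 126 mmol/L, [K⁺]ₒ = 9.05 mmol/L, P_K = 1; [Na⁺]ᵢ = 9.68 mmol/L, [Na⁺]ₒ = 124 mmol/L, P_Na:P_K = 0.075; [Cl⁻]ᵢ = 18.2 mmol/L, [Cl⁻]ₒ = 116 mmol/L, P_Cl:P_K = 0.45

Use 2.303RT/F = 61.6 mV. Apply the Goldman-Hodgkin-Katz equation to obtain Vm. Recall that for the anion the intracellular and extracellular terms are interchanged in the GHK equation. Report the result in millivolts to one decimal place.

Vm = 61.6 · log₁₀[(Σ P·[cation]ₒ + Σ P·[anion]ᵢ) / (Σ P·[cation]ᵢ + Σ P·[anion]ₒ)]
Numerator = 1×9.05 + 0.075×124 + 0.45×18.2 = 26.54
Denominator = 1×126 + 0.075×9.68 + 0.45×116 = 178.9
Vm = 61.6 · log₁₀(0.14833) = 61.6 × (-0.8288) = -51.05 mV

-51.1 mV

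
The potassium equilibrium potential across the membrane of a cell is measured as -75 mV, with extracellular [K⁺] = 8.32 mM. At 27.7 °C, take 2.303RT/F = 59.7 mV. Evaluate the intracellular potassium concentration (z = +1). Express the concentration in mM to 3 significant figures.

150 mM

Nernst: E = (59.7/1) · log₁₀([out]/[in]), so log₁₀([out]/[in]) = -75.0 × 1 / 59.7 = -1.2563.
[out]/[in] = 10^(-1.2563) = 0.05543.
[in] = 8.32 / 0.05543 = 150.1 mM.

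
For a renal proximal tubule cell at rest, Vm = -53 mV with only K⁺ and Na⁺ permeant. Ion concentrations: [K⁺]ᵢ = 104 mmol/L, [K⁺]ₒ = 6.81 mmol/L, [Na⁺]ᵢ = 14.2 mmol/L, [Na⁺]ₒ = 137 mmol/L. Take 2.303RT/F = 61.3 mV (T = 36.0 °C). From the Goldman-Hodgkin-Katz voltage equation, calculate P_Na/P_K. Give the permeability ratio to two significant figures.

Let α = P_Na/P_K. GHK: Vm = 61.3·log₁₀[(Kₒ + α·Naₒ)/(Kᵢ + α·Naᵢ)].
10^(Vm/61.3) = 10^(-53.0/61.3) = 0.13658
So 0.13658·(Kᵢ + α·Naᵢ) = Kₒ + α·Naₒ → α = (0.13658·104.0 − 6.81) / (137.0 − 0.13658·14.2)
α = (14.2 − 6.81) / (137.0 − 1.939) = 7.395/135.1 = 0.05475

0.055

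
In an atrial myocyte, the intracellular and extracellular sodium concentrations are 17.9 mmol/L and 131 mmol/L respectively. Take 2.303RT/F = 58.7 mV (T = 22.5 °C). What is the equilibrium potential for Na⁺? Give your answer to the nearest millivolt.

51 mV

E = (58.7/z) · log₁₀([Na⁺]_out/[Na⁺]_in) with z = +1.
= (58.7/1) · log₁₀(131/17.9) = 58.70 · log₁₀(7.318)
= 58.70 · (0.8644) = 50.74 mV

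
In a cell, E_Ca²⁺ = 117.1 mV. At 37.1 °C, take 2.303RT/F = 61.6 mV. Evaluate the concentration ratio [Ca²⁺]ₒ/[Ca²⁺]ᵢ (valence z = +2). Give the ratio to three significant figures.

log₁₀([out]/[in]) = E·z/(61.6) = 117.1 × 2 / 61.6 = 3.8019
[out]/[in] = 10^(3.8019) = 6338

6340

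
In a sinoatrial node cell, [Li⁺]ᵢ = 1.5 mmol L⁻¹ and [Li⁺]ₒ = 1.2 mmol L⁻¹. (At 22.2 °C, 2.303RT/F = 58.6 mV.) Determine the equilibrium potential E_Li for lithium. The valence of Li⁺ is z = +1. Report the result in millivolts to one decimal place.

-5.7 mV

E = (58.6/z) · log₁₀([Li⁺]_out/[Li⁺]_in) with z = +1.
= (58.6/1) · log₁₀(1.2/1.5) = 58.60 · log₁₀(0.8)
= 58.60 · (-0.0969) = -5.68 mV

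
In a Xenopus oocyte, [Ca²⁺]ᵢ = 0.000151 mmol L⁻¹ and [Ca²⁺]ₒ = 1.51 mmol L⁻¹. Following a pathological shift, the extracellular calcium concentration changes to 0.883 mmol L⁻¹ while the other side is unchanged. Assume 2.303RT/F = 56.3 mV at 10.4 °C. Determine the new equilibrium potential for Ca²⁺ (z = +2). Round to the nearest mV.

After the shift: [Ca²⁺]_out = 0.883, [Ca²⁺]_in = 0.000151 mmol L⁻¹.
E_new = (56.3/2)·log₁₀(0.883/0.000151) = 28.15 · (3.7670) = 106.04 mV

106 mV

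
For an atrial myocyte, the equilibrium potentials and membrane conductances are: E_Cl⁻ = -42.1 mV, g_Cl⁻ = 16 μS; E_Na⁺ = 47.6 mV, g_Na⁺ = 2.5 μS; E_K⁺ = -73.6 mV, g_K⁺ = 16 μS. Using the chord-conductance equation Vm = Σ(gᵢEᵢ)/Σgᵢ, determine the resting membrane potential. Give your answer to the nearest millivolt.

-50 mV

Σ gᵢEᵢ = 16·(-42.1) + 2.5·(47.6) + 16·(-73.6) = -1732.20
Σ gᵢ = 16 + 2.5 + 16 = 34.5
Vm = -1732.20 / 34.5 = -50.21 mV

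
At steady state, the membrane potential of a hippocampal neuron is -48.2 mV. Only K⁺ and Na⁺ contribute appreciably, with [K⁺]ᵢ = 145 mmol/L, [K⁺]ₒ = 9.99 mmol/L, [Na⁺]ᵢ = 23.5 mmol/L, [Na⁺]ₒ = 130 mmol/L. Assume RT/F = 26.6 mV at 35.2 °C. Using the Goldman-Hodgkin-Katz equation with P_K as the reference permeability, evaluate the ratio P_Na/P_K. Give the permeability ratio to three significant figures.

0.109

Let α = P_Na/P_K. GHK: Vm = 26.6·ln[(Kₒ + α·Naₒ)/(Kᵢ + α·Naᵢ)].
e^(Vm/26.6) = e^(-48.2/26.6) = 0.16332
So 0.16332·(Kᵢ + α·Naᵢ) = Kₒ + α·Naₒ → α = (0.16332·145.0 − 9.99) / (130.0 − 0.16332·23.5)
α = (23.68 − 9.99) / (130.0 − 3.838) = 13.69/126.2 = 0.1085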